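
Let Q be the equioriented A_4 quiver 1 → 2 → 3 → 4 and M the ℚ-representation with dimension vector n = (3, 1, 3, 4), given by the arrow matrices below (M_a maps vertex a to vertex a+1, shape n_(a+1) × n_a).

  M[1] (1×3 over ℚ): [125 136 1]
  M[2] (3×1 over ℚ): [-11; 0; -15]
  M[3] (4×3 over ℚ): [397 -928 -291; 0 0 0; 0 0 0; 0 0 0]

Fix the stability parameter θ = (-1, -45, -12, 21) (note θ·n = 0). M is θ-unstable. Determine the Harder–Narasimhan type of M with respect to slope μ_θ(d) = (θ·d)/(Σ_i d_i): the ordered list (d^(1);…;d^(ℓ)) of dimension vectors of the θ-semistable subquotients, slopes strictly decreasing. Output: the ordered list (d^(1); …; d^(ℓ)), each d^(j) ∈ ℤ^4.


Barcode: M ≅ I[1,1]^2, I[1,4], I[3,3]^2, I[4,4]^3. HN layers by μ_θ (4 steps, strictly decreasing):
  μ^(1)=21; μ^(2)=-1; μ^(3)=-12; μ^(4)=-23

((0, 0, 0, 4); (2, 0, 0, 0); (0, 0, 3, 0); (1, 1, 0, 0))


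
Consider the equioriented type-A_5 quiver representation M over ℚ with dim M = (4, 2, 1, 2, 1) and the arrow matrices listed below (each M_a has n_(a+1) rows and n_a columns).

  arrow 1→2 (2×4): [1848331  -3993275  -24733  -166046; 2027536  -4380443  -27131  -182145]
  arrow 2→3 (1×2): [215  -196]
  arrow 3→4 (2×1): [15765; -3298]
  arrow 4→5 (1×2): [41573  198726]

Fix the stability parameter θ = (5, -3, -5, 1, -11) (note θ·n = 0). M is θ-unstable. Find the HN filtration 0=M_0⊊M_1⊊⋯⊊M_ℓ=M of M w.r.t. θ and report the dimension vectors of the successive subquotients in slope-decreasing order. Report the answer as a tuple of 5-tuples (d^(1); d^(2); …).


Interval decomposition of M: I[1,1]^2, I[1,2], I[1,5], I[4,4].
HN type (ℓ=3): μ^(1)=5; μ^(2)=1; μ^(3)=-13/5

((2, 0, 0, 0, 0); (1, 1, 0, 1, 0); (1, 1, 1, 1, 1))


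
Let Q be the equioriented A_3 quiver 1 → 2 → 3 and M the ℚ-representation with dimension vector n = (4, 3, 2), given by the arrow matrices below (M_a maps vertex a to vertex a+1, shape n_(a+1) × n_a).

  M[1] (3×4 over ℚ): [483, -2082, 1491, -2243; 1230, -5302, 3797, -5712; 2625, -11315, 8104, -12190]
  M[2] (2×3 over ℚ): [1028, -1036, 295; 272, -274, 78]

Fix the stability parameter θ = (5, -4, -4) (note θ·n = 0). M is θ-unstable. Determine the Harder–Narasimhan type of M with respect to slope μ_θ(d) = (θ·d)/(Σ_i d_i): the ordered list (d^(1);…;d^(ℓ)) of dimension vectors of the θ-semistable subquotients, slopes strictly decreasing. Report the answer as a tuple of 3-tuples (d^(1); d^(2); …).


Barcode: M ≅ I[1,1], I[1,2], I[1,3]^2. HN layers by μ_θ (3 steps, strictly decreasing):
  μ^(1)=5; μ^(2)=1/2; μ^(3)=-1

((1, 0, 0); (1, 1, 0); (2, 2, 2))


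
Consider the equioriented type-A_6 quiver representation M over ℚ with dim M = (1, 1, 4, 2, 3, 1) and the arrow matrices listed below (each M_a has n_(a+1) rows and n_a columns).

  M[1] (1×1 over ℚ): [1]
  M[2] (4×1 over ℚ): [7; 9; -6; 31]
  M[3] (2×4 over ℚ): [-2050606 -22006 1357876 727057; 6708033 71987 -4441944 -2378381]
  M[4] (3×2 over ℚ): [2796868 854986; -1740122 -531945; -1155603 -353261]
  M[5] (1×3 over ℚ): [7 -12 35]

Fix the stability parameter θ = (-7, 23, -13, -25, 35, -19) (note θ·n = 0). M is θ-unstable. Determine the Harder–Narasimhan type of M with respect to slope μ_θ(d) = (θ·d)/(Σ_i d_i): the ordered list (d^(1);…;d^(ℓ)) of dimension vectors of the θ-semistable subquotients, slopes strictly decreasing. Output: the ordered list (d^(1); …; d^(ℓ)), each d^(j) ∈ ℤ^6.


Interval decomposition of M: I[1,6], I[3,3]^2, I[3,5], I[5,5].
HN type (ℓ=6): μ^(1)=35; μ^(2)=8; μ^(3)=-5; μ^(4)=-7; μ^(5)=-13; μ^(6)=-19

((0, 0, 0, 0, 2, 0); (0, 0, 0, 0, 1, 1); (0, 1, 1, 1, 0, 0); (1, 0, 0, 0, 0, 0); (0, 0, 2, 0, 0, 0); (0, 0, 1, 1, 0, 0))


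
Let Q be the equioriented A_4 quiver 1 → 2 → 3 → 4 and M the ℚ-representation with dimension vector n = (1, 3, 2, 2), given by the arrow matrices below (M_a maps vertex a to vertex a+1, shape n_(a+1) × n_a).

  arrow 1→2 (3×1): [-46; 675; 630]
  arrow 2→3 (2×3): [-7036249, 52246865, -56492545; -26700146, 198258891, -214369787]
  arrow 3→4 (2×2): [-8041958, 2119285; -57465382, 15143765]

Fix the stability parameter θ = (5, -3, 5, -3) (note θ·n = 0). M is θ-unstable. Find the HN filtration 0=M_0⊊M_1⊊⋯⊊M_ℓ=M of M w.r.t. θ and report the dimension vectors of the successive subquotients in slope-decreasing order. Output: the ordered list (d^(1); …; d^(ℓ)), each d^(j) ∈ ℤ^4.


Barcode: M ≅ I[1,4], I[2,2], I[2,3], I[4,4]. HN layers by μ_θ (3 steps, strictly decreasing):
  μ^(1)=5; μ^(2)=1; μ^(3)=-3

((0, 0, 1, 0); (1, 1, 1, 1); (0, 2, 0, 1))


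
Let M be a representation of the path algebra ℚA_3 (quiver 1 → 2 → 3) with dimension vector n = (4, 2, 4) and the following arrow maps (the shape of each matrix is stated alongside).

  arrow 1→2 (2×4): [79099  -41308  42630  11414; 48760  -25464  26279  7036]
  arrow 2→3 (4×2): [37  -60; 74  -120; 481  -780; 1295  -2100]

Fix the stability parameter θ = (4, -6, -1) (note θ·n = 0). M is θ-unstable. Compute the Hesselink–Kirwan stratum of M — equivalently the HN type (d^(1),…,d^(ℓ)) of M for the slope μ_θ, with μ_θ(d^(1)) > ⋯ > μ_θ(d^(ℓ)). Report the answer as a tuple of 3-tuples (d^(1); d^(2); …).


Barcode: M ≅ I[1,1]^2, I[1,2], I[1,3], I[3,3]^3. HN layers by μ_θ (2 steps, strictly decreasing):
  μ^(1)=4; μ^(2)=-1

((2, 0, 0); (2, 2, 4))


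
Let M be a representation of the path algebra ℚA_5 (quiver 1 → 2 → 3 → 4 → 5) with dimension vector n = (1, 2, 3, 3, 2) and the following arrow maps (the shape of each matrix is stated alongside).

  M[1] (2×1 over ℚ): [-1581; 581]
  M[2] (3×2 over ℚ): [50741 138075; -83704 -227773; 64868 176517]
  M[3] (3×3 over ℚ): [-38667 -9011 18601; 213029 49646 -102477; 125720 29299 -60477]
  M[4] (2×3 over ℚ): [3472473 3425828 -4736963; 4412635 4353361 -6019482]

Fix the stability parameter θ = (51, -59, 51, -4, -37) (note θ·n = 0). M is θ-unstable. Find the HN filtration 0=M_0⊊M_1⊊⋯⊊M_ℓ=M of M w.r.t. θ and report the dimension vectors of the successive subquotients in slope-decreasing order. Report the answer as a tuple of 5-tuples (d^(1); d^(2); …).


Via rank(M_{q-1}∘⋯∘M_p): M ≅ I[1,5], I[2,5], I[3,4].
μ_θ-semistable layers: μ^(1)=47/2; μ^(2)=10/3; μ^(3)=-4; μ^(4)=-59

((0, 0, 1, 1, 0); (0, 0, 2, 2, 2); (1, 1, 0, 0, 0); (0, 1, 0, 0, 0))


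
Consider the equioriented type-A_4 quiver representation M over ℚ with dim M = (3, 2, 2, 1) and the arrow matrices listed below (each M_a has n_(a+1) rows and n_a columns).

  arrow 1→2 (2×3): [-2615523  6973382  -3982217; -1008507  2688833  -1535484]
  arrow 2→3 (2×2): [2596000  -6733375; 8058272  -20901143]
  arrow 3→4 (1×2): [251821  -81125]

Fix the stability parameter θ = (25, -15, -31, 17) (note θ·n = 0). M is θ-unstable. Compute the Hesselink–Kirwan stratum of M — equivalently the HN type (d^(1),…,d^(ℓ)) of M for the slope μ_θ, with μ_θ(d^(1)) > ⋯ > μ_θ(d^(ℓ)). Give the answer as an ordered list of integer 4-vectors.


Via rank(M_{q-1}∘⋯∘M_p): M ≅ I[1,1], I[1,2], I[1,3], I[3,4].
μ_θ-semistable layers: μ^(1)=25; μ^(2)=17; μ^(3)=5; μ^(4)=-7; μ^(5)=-31

((1, 0, 0, 0); (0, 0, 0, 1); (1, 1, 0, 0); (1, 1, 1, 0); (0, 0, 1, 0))


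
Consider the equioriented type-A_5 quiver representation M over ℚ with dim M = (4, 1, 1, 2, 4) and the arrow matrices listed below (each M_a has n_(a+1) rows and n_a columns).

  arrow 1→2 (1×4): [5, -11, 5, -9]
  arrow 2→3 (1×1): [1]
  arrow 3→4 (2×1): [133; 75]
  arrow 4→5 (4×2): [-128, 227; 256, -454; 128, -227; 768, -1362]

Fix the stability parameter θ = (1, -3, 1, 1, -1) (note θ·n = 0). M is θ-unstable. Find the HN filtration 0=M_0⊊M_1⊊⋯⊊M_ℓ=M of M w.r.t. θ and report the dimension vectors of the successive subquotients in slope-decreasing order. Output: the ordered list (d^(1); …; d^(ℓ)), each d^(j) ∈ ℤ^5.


Via rank(M_{q-1}∘⋯∘M_p): M ≅ I[1,1]^3, I[1,5], I[4,4], I[5,5]^3.
μ_θ-semistable layers: μ^(1)=1; μ^(2)=1/3; μ^(3)=-1

((3, 0, 0, 1, 0); (0, 0, 1, 1, 1); (1, 1, 0, 0, 3))


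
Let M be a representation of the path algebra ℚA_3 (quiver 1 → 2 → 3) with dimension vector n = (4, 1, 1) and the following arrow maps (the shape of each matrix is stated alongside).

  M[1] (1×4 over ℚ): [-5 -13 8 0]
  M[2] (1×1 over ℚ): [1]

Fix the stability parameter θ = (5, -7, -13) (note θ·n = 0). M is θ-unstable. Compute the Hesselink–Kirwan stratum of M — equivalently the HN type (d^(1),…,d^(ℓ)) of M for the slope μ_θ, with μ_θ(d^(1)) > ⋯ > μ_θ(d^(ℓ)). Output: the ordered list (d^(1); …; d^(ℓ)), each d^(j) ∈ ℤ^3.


Barcode: M ≅ I[1,1]^3, I[1,3]. HN layers by μ_θ (2 steps, strictly decreasing):
  μ^(1)=5; μ^(2)=-5

((3, 0, 0); (1, 1, 1))


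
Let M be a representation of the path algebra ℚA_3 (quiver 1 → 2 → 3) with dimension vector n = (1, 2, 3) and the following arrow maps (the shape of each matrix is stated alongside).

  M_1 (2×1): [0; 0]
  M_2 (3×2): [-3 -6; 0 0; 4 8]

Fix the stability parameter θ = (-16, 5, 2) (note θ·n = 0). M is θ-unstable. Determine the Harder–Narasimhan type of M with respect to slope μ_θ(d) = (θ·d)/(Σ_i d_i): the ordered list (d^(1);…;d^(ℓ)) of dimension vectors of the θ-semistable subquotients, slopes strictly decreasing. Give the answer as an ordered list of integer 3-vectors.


Interval decomposition of M: I[1,1], I[2,2], I[2,3], I[3,3]^2.
HN type (ℓ=4): μ^(1)=5; μ^(2)=7/2; μ^(3)=2; μ^(4)=-16

((0, 1, 0); (0, 1, 1); (0, 0, 2); (1, 0, 0))


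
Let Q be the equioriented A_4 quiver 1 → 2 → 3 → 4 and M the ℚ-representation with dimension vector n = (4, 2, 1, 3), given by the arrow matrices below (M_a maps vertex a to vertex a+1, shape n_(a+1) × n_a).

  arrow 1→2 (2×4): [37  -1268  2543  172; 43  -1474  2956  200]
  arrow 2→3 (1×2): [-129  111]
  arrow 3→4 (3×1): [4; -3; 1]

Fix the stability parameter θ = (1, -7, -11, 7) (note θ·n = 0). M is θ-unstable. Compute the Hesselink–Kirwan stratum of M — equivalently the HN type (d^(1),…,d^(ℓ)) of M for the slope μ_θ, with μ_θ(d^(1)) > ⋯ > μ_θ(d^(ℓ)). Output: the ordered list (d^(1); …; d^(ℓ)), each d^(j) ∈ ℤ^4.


Via rank(M_{q-1}∘⋯∘M_p): M ≅ I[1,1]^2, I[1,2], I[1,4], I[4,4]^2.
μ_θ-semistable layers: μ^(1)=7; μ^(2)=1; μ^(3)=-3; μ^(4)=-17/3

((0, 0, 0, 3); (2, 0, 0, 0); (1, 1, 0, 0); (1, 1, 1, 0))


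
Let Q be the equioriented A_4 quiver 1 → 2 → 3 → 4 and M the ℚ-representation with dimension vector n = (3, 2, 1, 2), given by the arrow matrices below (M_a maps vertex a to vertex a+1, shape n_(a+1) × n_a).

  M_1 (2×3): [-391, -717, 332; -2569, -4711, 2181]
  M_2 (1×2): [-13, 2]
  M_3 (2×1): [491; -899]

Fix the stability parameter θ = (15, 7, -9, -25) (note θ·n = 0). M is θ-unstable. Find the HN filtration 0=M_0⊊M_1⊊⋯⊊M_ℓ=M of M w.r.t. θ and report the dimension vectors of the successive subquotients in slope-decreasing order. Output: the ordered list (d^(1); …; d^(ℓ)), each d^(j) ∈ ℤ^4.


Via rank(M_{q-1}∘⋯∘M_p): M ≅ I[1,1], I[1,2], I[1,4], I[4,4].
μ_θ-semistable layers: μ^(1)=15; μ^(2)=11; μ^(3)=-3; μ^(4)=-25

((1, 0, 0, 0); (1, 1, 0, 0); (1, 1, 1, 1); (0, 0, 0, 1))


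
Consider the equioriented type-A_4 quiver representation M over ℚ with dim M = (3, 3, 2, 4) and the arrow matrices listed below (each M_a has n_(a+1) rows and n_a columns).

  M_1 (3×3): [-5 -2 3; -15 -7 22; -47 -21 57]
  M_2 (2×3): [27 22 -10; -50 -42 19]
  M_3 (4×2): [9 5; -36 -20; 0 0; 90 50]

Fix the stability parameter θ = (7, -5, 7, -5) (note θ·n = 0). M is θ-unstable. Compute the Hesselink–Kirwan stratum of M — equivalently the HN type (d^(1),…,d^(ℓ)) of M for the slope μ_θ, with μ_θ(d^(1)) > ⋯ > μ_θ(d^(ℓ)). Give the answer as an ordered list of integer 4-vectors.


Via rank(M_{q-1}∘⋯∘M_p): M ≅ I[1,2], I[1,3], I[1,4], I[4,4]^3.
μ_θ-semistable layers: μ^(1)=7; μ^(2)=1; μ^(3)=-5

((0, 0, 1, 0); (3, 3, 1, 1); (0, 0, 0, 3))


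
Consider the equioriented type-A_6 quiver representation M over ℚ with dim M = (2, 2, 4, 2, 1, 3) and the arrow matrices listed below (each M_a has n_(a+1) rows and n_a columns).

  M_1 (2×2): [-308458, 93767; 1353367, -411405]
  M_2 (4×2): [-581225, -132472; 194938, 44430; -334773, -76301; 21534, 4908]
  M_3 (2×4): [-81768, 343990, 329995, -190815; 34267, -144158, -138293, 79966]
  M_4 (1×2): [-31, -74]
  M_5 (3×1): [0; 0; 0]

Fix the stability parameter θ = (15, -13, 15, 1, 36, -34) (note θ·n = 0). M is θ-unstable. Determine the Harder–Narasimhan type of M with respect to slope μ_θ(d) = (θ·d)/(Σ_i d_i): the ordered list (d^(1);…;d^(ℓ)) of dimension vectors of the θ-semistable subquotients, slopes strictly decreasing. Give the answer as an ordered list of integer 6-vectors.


Interval decomposition of M: I[1,4], I[1,5], I[3,3]^2, I[6,6]^3.
HN type (ℓ=5): μ^(1)=36; μ^(2)=15; μ^(3)=8; μ^(4)=1; μ^(5)=-34

((0, 0, 0, 0, 1, 0); (0, 0, 2, 0, 0, 0); (0, 0, 2, 2, 0, 0); (2, 2, 0, 0, 0, 0); (0, 0, 0, 0, 0, 3))


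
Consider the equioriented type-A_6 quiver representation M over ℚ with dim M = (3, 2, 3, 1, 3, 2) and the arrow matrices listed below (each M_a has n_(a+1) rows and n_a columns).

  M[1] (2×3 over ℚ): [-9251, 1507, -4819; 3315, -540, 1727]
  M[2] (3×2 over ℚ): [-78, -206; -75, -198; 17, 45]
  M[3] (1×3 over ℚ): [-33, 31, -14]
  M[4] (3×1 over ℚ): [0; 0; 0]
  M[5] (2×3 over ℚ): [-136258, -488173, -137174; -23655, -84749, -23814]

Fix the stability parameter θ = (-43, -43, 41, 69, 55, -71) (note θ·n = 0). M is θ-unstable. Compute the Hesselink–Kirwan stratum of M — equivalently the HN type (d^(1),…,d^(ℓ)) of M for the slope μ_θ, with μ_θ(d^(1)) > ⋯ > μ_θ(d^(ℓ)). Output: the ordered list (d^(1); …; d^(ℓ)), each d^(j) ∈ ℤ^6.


Barcode: M ≅ I[1,1], I[1,3], I[1,4], I[3,3], I[5,5], I[5,6]^2. HN layers by μ_θ (5 steps, strictly decreasing):
  μ^(1)=69; μ^(2)=55; μ^(3)=41; μ^(4)=-8; μ^(5)=-43

((0, 0, 0, 1, 0, 0); (0, 0, 0, 0, 1, 0); (0, 0, 3, 0, 0, 0); (0, 0, 0, 0, 2, 2); (3, 2, 0, 0, 0, 0))


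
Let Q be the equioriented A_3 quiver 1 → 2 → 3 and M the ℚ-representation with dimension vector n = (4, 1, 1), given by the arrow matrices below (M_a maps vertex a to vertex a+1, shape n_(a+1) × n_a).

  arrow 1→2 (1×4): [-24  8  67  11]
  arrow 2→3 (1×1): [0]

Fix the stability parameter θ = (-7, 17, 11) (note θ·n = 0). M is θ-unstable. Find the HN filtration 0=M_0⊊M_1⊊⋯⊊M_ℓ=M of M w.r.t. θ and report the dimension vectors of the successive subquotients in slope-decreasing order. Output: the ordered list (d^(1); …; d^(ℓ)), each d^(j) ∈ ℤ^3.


Interval decomposition of M: I[1,1]^3, I[1,2], I[3,3].
HN type (ℓ=3): μ^(1)=17; μ^(2)=11; μ^(3)=-7

((0, 1, 0); (0, 0, 1); (4, 0, 0))


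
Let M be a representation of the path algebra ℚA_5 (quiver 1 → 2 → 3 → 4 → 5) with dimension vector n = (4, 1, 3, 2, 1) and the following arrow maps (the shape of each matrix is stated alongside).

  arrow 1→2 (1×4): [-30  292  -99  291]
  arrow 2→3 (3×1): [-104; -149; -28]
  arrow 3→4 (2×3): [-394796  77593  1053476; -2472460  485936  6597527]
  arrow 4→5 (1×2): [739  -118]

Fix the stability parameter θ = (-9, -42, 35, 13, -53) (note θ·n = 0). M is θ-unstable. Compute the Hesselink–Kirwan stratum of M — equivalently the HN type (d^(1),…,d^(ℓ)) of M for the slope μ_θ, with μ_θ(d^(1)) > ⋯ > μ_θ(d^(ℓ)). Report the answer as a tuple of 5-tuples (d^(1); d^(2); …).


Interval decomposition of M: I[1,1]^3, I[1,5], I[3,3], I[3,4].
HN type (ℓ=5): μ^(1)=35; μ^(2)=24; μ^(3)=-5/3; μ^(4)=-9; μ^(5)=-51/2

((0, 0, 1, 0, 0); (0, 0, 1, 1, 0); (0, 0, 1, 1, 1); (3, 0, 0, 0, 0); (1, 1, 0, 0, 0))


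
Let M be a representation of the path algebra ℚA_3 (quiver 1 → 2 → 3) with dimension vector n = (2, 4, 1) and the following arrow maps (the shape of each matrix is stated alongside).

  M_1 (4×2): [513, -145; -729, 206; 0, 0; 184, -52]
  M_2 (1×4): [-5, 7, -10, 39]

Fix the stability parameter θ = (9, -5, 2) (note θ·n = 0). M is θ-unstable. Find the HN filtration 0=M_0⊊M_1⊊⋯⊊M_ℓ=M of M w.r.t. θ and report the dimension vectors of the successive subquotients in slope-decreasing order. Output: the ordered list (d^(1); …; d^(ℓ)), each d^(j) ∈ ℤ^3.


Via rank(M_{q-1}∘⋯∘M_p): M ≅ I[1,2], I[1,3], I[2,2]^2.
μ_θ-semistable layers: μ^(1)=2; μ^(2)=-5

((2, 2, 1); (0, 2, 0))


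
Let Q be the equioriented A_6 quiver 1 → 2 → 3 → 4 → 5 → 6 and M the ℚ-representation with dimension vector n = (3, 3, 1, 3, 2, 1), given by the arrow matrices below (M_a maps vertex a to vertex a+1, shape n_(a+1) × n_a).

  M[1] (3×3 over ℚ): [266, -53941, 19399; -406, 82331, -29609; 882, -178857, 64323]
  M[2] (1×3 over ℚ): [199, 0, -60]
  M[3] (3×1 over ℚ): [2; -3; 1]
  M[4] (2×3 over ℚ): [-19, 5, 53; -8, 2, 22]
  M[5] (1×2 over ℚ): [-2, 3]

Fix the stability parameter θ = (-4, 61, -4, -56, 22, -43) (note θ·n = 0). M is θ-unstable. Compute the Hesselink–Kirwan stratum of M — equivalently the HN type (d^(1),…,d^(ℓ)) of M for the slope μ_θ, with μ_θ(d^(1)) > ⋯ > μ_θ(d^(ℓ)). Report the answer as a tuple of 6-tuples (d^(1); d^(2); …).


Via rank(M_{q-1}∘⋯∘M_p): M ≅ I[1,1]^2, I[1,4], I[2,2]^2, I[4,5], I[4,6].
μ_θ-semistable layers: μ^(1)=61; μ^(2)=22; μ^(3)=1/3; μ^(4)=-4; μ^(5)=-21/2; μ^(6)=-56

((0, 2, 0, 0, 0, 0); (0, 0, 0, 0, 1, 0); (0, 1, 1, 1, 0, 0); (3, 0, 0, 0, 0, 0); (0, 0, 0, 0, 1, 1); (0, 0, 0, 2, 0, 0))


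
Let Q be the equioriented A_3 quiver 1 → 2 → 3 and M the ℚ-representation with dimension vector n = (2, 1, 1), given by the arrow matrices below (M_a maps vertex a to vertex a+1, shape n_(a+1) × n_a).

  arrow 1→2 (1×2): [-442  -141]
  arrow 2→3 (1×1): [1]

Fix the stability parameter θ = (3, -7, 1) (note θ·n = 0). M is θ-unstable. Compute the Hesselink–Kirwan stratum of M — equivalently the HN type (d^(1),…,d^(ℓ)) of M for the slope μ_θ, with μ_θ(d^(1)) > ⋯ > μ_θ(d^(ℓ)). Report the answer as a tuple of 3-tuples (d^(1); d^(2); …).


Barcode: M ≅ I[1,1], I[1,3]. HN layers by μ_θ (3 steps, strictly decreasing):
  μ^(1)=3; μ^(2)=1; μ^(3)=-2

((1, 0, 0); (0, 0, 1); (1, 1, 0))


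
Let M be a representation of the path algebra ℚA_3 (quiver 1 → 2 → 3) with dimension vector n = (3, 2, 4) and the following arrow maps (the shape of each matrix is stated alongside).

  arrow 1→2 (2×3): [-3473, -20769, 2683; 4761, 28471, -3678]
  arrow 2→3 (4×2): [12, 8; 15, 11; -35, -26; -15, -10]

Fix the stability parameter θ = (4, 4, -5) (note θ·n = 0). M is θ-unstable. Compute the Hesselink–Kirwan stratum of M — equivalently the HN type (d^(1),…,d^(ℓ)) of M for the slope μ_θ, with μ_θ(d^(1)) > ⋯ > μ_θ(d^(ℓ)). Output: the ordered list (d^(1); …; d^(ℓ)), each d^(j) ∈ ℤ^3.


Barcode: M ≅ I[1,1], I[1,3]^2, I[3,3]^2. HN layers by μ_θ (3 steps, strictly decreasing):
  μ^(1)=4; μ^(2)=1; μ^(3)=-5

((1, 0, 0); (2, 2, 2); (0, 0, 2))


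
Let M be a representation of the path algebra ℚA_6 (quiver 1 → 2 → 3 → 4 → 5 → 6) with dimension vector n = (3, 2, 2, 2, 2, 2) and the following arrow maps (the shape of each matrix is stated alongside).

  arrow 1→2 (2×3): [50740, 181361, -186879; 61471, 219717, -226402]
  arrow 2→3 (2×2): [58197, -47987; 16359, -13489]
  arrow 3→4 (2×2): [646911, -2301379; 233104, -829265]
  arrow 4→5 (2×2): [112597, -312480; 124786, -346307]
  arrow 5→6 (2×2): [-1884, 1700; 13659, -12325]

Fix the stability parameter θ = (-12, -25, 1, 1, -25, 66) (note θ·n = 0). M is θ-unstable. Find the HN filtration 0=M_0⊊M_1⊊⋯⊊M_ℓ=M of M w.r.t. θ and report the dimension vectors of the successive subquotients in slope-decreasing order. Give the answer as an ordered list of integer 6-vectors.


Via rank(M_{q-1}∘⋯∘M_p): M ≅ I[1,1], I[1,2], I[1,6], I[3,5], I[6,6].
μ_θ-semistable layers: μ^(1)=66; μ^(2)=-23/3; μ^(3)=-12; μ^(4)=-37/2

((0, 0, 0, 0, 0, 2); (0, 0, 2, 2, 2, 0); (1, 0, 0, 0, 0, 0); (2, 2, 0, 0, 0, 0))


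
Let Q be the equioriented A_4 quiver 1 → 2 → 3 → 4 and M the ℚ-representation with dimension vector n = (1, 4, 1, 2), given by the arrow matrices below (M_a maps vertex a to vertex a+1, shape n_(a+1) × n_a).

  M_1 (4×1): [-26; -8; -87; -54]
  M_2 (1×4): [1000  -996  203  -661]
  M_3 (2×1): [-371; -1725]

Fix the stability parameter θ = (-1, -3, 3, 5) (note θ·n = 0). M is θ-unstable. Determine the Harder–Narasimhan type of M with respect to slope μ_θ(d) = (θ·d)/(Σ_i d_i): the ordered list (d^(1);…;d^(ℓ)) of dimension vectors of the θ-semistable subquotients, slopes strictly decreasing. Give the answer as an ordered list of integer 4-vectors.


Via rank(M_{q-1}∘⋯∘M_p): M ≅ I[1,4], I[2,2]^3, I[4,4].
μ_θ-semistable layers: μ^(1)=5; μ^(2)=3; μ^(3)=-2; μ^(4)=-3

((0, 0, 0, 2); (0, 0, 1, 0); (1, 1, 0, 0); (0, 3, 0, 0))


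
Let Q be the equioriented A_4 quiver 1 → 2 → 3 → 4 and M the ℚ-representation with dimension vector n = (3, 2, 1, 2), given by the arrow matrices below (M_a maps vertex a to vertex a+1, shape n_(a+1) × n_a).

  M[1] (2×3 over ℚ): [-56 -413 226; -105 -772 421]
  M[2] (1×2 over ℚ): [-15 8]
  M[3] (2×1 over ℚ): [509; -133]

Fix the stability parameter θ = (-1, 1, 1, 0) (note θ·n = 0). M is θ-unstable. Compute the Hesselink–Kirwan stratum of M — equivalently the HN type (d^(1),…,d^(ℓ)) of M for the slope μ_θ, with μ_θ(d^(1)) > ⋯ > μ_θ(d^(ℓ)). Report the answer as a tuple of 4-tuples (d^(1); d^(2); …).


Interval decomposition of M: I[1,1], I[1,2], I[1,4], I[4,4].
HN type (ℓ=4): μ^(1)=1; μ^(2)=2/3; μ^(3)=0; μ^(4)=-1

((0, 1, 0, 0); (0, 1, 1, 1); (0, 0, 0, 1); (3, 0, 0, 0))


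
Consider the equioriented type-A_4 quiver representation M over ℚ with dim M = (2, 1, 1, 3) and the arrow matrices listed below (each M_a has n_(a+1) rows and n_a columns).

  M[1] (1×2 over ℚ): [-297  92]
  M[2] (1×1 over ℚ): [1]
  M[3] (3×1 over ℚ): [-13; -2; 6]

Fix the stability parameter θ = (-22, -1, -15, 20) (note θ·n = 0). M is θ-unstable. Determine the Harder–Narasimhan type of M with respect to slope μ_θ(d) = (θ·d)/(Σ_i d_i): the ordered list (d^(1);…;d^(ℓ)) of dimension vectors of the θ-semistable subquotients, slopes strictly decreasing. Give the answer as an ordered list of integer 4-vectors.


Via rank(M_{q-1}∘⋯∘M_p): M ≅ I[1,1], I[1,4], I[4,4]^2.
μ_θ-semistable layers: μ^(1)=20; μ^(2)=-8; μ^(3)=-22

((0, 0, 0, 3); (0, 1, 1, 0); (2, 0, 0, 0))


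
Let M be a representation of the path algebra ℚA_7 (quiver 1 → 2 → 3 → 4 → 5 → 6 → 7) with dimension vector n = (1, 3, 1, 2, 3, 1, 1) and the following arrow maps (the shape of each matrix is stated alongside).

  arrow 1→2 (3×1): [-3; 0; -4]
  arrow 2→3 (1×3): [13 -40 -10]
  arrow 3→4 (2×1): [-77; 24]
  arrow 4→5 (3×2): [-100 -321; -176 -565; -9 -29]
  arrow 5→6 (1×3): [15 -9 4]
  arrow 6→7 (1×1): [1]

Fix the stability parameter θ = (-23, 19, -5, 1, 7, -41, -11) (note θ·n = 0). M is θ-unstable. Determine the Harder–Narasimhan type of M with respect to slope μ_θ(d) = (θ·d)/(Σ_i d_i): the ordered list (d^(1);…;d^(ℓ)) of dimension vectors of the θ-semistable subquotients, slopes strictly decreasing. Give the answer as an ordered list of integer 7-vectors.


Barcode: M ≅ I[1,5], I[2,2]^2, I[4,7], I[5,5]. HN layers by μ_θ (5 steps, strictly decreasing):
  μ^(1)=19; μ^(2)=7; μ^(3)=5; μ^(4)=-11; μ^(5)=-23

((0, 2, 0, 0, 0, 0, 0); (0, 0, 0, 0, 2, 0, 0); (0, 1, 1, 1, 0, 0, 0); (0, 0, 0, 1, 1, 1, 1); (1, 0, 0, 0, 0, 0, 0))


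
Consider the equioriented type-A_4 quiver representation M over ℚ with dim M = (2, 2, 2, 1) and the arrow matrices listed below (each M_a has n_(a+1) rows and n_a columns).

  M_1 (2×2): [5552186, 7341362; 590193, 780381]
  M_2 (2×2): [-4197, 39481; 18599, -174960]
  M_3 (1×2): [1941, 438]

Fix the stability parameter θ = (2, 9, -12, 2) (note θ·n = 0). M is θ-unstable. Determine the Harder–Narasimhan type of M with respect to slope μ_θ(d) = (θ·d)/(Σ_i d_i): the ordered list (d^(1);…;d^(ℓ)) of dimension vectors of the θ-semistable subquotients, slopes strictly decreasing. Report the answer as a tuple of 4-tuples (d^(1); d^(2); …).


Barcode: M ≅ I[1,1], I[1,4], I[2,3]. HN layers by μ_θ (3 steps, strictly decreasing):
  μ^(1)=2; μ^(2)=-1/3; μ^(3)=-3/2

((1, 0, 0, 1); (1, 1, 1, 0); (0, 1, 1, 0))


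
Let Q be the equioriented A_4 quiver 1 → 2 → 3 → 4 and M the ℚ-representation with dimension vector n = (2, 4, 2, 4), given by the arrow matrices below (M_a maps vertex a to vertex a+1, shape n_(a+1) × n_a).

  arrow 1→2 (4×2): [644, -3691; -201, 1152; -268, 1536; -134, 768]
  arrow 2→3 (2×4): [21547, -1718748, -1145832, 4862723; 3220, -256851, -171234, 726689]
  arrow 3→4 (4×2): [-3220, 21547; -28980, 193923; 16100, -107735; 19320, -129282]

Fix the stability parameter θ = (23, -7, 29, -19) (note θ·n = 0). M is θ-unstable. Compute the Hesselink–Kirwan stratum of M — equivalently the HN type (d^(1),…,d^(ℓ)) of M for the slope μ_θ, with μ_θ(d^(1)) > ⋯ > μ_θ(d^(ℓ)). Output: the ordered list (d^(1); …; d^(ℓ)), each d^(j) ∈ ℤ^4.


Interval decomposition of M: I[1,3], I[1,4], I[2,2]^2, I[4,4]^3.
HN type (ℓ=5): μ^(1)=29; μ^(2)=8; μ^(3)=13/2; μ^(4)=-7; μ^(5)=-19

((0, 0, 1, 0); (1, 1, 0, 0); (1, 1, 1, 1); (0, 2, 0, 0); (0, 0, 0, 3))


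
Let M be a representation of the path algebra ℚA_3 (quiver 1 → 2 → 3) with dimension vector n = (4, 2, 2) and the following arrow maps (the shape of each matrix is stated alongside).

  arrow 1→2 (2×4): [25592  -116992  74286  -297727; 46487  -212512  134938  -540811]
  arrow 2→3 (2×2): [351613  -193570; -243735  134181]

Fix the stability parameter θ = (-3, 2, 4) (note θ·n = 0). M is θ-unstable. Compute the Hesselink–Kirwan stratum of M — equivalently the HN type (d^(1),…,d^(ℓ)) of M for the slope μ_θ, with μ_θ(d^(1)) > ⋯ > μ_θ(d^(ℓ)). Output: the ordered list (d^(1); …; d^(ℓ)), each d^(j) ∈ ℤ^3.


Barcode: M ≅ I[1,1]^2, I[1,3]^2. HN layers by μ_θ (3 steps, strictly decreasing):
  μ^(1)=4; μ^(2)=2; μ^(3)=-3

((0, 0, 2); (0, 2, 0); (4, 0, 0))


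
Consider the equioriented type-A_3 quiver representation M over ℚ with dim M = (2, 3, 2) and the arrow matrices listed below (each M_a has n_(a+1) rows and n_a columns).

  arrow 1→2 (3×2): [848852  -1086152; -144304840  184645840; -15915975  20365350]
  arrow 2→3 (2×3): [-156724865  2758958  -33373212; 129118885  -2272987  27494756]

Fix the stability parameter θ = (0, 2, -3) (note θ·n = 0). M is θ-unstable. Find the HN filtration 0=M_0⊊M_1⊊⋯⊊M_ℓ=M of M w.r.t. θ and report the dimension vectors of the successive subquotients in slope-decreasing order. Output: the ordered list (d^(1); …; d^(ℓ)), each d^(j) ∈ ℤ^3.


Interval decomposition of M: I[1,1], I[1,2], I[2,3]^2.
HN type (ℓ=3): μ^(1)=2; μ^(2)=0; μ^(3)=-1/2

((0, 1, 0); (2, 0, 0); (0, 2, 2))


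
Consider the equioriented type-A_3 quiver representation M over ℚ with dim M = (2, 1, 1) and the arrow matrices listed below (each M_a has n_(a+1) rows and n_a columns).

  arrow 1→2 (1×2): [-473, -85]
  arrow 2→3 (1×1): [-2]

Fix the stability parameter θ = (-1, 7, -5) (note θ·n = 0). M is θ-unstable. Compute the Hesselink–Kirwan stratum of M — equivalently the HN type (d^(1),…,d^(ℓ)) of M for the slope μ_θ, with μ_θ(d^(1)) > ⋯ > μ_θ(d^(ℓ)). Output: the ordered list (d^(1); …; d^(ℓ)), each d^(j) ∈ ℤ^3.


Interval decomposition of M: I[1,1], I[1,3].
HN type (ℓ=2): μ^(1)=1; μ^(2)=-1

((0, 1, 1); (2, 0, 0))


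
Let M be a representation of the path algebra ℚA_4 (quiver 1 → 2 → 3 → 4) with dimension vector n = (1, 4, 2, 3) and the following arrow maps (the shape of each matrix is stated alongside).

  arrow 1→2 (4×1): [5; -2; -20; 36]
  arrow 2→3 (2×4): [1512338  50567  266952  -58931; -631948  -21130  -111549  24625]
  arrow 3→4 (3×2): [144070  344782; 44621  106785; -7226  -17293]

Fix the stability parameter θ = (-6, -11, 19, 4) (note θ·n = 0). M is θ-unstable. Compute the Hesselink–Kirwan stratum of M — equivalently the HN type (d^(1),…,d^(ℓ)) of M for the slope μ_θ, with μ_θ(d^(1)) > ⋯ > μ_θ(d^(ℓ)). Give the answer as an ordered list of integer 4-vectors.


Via rank(M_{q-1}∘⋯∘M_p): M ≅ I[1,2], I[2,2], I[2,4]^2, I[4,4].
μ_θ-semistable layers: μ^(1)=23/2; μ^(2)=4; μ^(3)=-17/2; μ^(4)=-11

((0, 0, 2, 2); (0, 0, 0, 1); (1, 1, 0, 0); (0, 3, 0, 0))


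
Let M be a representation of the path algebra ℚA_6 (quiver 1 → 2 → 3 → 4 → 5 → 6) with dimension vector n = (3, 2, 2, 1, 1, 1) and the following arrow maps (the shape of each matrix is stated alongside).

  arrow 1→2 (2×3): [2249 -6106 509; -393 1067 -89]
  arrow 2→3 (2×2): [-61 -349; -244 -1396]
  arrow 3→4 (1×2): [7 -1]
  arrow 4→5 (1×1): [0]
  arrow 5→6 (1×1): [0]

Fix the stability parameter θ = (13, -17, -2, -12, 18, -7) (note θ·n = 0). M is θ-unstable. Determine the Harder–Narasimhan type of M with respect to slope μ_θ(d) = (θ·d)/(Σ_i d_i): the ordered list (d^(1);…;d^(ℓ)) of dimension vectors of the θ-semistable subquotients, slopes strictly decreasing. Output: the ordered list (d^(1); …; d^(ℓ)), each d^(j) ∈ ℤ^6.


Barcode: M ≅ I[1,1], I[1,2], I[1,4], I[3,3], I[5,5], I[6,6]. HN layers by μ_θ (5 steps, strictly decreasing):
  μ^(1)=18; μ^(2)=13; μ^(3)=-2; μ^(4)=-9/2; μ^(5)=-7

((0, 0, 0, 0, 1, 0); (1, 0, 0, 0, 0, 0); (1, 1, 1, 0, 0, 0); (1, 1, 1, 1, 0, 0); (0, 0, 0, 0, 0, 1))


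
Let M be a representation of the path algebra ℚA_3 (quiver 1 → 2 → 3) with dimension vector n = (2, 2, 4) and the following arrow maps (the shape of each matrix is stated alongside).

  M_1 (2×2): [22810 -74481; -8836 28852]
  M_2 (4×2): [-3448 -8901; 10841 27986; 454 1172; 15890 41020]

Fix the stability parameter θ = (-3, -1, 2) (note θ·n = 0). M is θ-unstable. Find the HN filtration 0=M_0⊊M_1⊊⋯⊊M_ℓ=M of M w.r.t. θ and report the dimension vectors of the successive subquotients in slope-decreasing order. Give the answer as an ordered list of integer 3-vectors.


Via rank(M_{q-1}∘⋯∘M_p): M ≅ I[1,3]^2, I[3,3]^2.
μ_θ-semistable layers: μ^(1)=2; μ^(2)=-1; μ^(3)=-3

((0, 0, 4); (0, 2, 0); (2, 0, 0))


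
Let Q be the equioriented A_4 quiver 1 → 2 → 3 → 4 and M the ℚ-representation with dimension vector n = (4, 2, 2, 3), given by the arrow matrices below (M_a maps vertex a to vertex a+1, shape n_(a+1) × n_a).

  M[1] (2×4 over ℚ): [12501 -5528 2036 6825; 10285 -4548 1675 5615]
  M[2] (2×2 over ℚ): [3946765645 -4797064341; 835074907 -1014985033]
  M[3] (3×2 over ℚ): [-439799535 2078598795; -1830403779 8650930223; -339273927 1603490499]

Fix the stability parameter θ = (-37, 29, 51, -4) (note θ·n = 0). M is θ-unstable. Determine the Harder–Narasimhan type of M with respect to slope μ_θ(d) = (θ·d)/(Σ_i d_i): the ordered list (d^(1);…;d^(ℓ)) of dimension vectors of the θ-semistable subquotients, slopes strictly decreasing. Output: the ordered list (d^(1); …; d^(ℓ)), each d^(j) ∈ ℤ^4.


Barcode: M ≅ I[1,1]^2, I[1,3], I[1,4], I[4,4]^2. HN layers by μ_θ (5 steps, strictly decreasing):
  μ^(1)=51; μ^(2)=29; μ^(3)=76/3; μ^(4)=-4; μ^(5)=-37

((0, 0, 1, 0); (0, 1, 0, 0); (0, 1, 1, 1); (0, 0, 0, 2); (4, 0, 0, 0))


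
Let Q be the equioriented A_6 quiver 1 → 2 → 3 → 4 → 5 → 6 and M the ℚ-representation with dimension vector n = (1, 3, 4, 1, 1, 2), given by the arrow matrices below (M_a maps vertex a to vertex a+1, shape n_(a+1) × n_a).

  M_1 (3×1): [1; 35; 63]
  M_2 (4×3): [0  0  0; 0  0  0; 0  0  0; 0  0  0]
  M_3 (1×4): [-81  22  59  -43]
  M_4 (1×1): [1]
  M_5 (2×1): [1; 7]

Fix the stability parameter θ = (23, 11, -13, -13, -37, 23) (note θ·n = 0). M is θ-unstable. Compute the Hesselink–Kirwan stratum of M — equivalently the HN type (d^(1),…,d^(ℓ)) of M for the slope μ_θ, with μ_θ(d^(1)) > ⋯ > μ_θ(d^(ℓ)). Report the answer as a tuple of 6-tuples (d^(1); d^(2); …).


Barcode: M ≅ I[1,2], I[2,2]^2, I[3,3]^3, I[3,6], I[6,6]. HN layers by μ_θ (5 steps, strictly decreasing):
  μ^(1)=23; μ^(2)=17; μ^(3)=11; μ^(4)=-13; μ^(5)=-21

((0, 0, 0, 0, 0, 2); (1, 1, 0, 0, 0, 0); (0, 2, 0, 0, 0, 0); (0, 0, 3, 0, 0, 0); (0, 0, 1, 1, 1, 0))


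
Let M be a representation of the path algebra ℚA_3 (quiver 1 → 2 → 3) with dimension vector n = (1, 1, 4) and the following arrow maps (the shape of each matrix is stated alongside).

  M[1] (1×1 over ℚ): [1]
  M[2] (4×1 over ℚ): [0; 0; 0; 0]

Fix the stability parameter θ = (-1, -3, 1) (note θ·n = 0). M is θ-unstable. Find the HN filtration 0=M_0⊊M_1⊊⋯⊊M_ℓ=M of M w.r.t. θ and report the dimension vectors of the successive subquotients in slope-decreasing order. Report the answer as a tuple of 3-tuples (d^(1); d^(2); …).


Interval decomposition of M: I[1,2], I[3,3]^4.
HN type (ℓ=2): μ^(1)=1; μ^(2)=-2

((0, 0, 4); (1, 1, 0))


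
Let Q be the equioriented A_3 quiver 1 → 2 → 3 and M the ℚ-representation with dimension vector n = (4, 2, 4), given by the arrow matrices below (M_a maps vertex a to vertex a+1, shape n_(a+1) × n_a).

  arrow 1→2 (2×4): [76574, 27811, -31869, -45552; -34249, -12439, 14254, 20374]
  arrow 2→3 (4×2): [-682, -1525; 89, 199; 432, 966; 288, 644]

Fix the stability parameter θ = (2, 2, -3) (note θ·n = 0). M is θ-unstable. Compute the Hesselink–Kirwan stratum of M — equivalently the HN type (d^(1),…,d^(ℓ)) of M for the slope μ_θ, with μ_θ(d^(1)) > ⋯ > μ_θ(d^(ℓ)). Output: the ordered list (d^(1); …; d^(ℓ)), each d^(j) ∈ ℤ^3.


Via rank(M_{q-1}∘⋯∘M_p): M ≅ I[1,1]^2, I[1,3]^2, I[3,3]^2.
μ_θ-semistable layers: μ^(1)=2; μ^(2)=1/3; μ^(3)=-3

((2, 0, 0); (2, 2, 2); (0, 0, 2))


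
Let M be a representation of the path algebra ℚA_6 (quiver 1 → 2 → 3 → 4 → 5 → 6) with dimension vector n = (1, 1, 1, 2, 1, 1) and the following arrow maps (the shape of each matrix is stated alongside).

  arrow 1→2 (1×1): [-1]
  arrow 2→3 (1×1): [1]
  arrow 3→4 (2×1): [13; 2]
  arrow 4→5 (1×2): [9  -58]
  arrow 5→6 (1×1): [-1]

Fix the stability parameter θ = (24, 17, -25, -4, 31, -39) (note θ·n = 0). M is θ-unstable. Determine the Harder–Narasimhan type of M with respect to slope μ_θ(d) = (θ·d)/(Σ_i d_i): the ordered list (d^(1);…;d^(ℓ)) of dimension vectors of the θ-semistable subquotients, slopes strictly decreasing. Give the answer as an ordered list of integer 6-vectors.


Interval decomposition of M: I[1,6], I[4,4].
HN type (ℓ=2): μ^(1)=2/3; μ^(2)=-4

((1, 1, 1, 1, 1, 1); (0, 0, 0, 1, 0, 0))


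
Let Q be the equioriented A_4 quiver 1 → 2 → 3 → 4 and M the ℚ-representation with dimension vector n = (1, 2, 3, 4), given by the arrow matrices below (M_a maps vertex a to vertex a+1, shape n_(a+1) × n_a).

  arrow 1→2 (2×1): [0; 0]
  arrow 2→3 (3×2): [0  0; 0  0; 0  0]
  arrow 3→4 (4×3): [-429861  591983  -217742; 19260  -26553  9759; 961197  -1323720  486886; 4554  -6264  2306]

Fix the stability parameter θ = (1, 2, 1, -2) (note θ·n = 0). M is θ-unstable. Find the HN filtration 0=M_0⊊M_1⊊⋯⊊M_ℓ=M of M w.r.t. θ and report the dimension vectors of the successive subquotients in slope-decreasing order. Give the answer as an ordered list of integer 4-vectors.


Barcode: M ≅ I[1,1], I[2,2]^2, I[3,4]^3, I[4,4]. HN layers by μ_θ (4 steps, strictly decreasing):
  μ^(1)=2; μ^(2)=1; μ^(3)=-1/2; μ^(4)=-2

((0, 2, 0, 0); (1, 0, 0, 0); (0, 0, 3, 3); (0, 0, 0, 1))


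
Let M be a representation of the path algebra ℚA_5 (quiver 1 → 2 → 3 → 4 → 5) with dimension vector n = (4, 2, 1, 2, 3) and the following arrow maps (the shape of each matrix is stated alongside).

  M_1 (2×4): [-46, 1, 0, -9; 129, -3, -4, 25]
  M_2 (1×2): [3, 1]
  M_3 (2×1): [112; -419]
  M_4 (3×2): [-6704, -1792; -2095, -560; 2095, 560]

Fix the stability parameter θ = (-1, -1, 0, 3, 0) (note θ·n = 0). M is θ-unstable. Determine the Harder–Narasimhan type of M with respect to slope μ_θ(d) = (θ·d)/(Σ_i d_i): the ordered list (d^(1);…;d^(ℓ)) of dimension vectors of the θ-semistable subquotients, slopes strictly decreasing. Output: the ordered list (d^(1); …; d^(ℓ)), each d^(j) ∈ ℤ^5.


Via rank(M_{q-1}∘⋯∘M_p): M ≅ I[1,1]^2, I[1,2], I[1,4], I[4,5], I[5,5]^2.
μ_θ-semistable layers: μ^(1)=3; μ^(2)=3/2; μ^(3)=0; μ^(4)=-1

((0, 0, 0, 1, 0); (0, 0, 0, 1, 1); (0, 0, 1, 0, 2); (4, 2, 0, 0, 0))


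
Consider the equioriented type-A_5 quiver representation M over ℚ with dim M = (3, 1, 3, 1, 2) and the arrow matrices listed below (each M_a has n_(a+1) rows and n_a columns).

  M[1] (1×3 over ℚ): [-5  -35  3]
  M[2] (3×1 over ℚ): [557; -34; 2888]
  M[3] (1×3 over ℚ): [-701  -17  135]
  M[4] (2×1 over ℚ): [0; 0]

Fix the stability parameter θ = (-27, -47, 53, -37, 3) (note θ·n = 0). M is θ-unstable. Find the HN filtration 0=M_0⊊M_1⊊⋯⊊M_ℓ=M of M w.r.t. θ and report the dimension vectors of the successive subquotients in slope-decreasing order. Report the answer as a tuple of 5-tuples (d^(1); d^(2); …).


Interval decomposition of M: I[1,1]^2, I[1,4], I[3,3]^2, I[5,5]^2.
HN type (ℓ=5): μ^(1)=53; μ^(2)=8; μ^(3)=3; μ^(4)=-27; μ^(5)=-37

((0, 0, 2, 0, 0); (0, 0, 1, 1, 0); (0, 0, 0, 0, 2); (2, 0, 0, 0, 0); (1, 1, 0, 0, 0))


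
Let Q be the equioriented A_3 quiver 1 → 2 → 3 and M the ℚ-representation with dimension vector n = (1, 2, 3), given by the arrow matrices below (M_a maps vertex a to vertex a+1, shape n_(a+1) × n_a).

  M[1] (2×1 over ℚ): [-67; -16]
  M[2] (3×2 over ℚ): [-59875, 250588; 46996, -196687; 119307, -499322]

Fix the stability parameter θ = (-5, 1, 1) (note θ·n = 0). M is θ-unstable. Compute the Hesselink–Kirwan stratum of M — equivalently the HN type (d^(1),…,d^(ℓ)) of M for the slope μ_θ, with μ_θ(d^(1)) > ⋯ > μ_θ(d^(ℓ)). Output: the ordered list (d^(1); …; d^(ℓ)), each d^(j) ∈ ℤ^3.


Barcode: M ≅ I[1,3], I[2,3], I[3,3]. HN layers by μ_θ (2 steps, strictly decreasing):
  μ^(1)=1; μ^(2)=-5

((0, 2, 3); (1, 0, 0))


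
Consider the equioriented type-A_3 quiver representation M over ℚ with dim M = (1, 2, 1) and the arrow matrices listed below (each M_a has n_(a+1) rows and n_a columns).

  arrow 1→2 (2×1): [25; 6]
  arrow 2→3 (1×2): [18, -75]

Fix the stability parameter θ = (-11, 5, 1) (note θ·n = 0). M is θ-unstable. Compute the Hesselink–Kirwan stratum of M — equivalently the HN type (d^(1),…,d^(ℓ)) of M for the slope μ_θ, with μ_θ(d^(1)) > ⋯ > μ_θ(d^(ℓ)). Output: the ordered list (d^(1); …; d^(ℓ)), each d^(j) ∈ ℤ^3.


Interval decomposition of M: I[1,2], I[2,3].
HN type (ℓ=3): μ^(1)=5; μ^(2)=3; μ^(3)=-11

((0, 1, 0); (0, 1, 1); (1, 0, 0))


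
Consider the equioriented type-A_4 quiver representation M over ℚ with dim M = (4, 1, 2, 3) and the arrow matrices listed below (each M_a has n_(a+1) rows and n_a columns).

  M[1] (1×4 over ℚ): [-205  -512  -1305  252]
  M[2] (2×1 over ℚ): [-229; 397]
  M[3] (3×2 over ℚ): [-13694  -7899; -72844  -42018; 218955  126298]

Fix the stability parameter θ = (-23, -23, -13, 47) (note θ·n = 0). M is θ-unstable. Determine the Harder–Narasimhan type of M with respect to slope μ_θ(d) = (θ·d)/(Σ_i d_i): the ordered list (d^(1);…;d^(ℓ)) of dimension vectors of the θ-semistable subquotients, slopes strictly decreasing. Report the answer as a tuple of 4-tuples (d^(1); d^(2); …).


Interval decomposition of M: I[1,1]^3, I[1,4], I[3,4], I[4,4].
HN type (ℓ=3): μ^(1)=47; μ^(2)=-13; μ^(3)=-23

((0, 0, 0, 3); (0, 0, 2, 0); (4, 1, 0, 0))


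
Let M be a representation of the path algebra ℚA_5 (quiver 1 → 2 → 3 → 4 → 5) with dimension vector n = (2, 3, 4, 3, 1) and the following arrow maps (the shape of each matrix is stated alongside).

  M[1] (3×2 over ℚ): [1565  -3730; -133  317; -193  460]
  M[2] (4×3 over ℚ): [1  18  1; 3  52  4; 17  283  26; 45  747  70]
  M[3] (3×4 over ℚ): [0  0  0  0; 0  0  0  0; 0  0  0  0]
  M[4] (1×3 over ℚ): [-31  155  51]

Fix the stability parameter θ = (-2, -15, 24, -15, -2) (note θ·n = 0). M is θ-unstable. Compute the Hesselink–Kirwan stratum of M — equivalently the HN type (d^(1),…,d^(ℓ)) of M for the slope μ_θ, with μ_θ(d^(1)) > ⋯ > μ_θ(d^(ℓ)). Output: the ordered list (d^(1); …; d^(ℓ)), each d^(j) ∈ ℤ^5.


Interval decomposition of M: I[1,3]^2, I[2,3], I[3,3], I[4,4]^2, I[4,5].
HN type (ℓ=4): μ^(1)=24; μ^(2)=-2; μ^(3)=-17/2; μ^(4)=-15

((0, 0, 4, 0, 0); (0, 0, 0, 0, 1); (2, 2, 0, 0, 0); (0, 1, 0, 3, 0))
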